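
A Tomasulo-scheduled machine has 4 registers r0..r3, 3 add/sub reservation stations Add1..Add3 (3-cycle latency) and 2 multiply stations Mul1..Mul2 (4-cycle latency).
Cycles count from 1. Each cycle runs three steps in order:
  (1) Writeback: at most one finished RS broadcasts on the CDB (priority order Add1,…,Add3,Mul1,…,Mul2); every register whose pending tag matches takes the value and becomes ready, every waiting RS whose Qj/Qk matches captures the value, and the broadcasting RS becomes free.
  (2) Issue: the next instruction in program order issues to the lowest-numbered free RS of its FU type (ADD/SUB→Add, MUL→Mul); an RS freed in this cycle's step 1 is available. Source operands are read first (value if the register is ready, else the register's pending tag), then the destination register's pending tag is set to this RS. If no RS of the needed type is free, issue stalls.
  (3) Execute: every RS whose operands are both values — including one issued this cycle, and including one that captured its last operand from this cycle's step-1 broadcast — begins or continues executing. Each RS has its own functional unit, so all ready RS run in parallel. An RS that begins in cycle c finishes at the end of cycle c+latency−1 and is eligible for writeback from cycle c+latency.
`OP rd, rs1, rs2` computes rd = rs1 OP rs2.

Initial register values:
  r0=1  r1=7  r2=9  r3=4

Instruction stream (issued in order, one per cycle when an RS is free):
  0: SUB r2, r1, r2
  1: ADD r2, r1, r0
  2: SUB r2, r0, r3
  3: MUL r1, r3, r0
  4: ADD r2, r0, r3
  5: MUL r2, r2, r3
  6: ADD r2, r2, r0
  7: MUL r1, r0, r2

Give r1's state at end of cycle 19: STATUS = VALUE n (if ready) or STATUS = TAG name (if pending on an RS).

cycle 1: issue SUB r2<-Add1 // r0:1,r1:7,r2:Add1,r3:4
cycle 2: issue ADD r2<-Add2 // r0:1,r1:7,r2:Add2,r3:4
cycle 3: issue SUB r2<-Add3 // r0:1,r1:7,r2:Add3,r3:4
cycle 4: CDB Add1=-2; issue MUL r1<-Mul1 // r0:1,r1:Mul1,r2:Add3,r3:4
cycle 5: CDB Add2=8; issue ADD r2<-Add1 // r0:1,r1:Mul1,r2:Add1,r3:4
cycle 6: CDB Add3=-3; issue MUL r2<-Mul2 // r0:1,r1:Mul1,r2:Mul2,r3:4
cycle 7: issue ADD r2<-Add2 // r0:1,r1:Mul1,r2:Add2,r3:4
cycle 8: CDB Add1=5; stall // r0:1,r1:Mul1,r2:Add2,r3:4
cycle 9: CDB Mul1=4; issue MUL r1<-Mul1 // r0:1,r1:Mul1,r2:Add2,r3:4
cycle 10: - // r0:1,r1:Mul1,r2:Add2,r3:4
cycle 11: - // r0:1,r1:Mul1,r2:Add2,r3:4
cycle 12: CDB Mul2=20 // r0:1,r1:Mul1,r2:Add2,r3:4
cycle 13: - // r0:1,r1:Mul1,r2:Add2,r3:4
cycle 14: - // r0:1,r1:Mul1,r2:Add2,r3:4
cycle 15: CDB Add2=21 // r0:1,r1:Mul1,r2:21,r3:4
cycle 16: - // r0:1,r1:Mul1,r2:21,r3:4
cycle 17: - // r0:1,r1:Mul1,r2:21,r3:4
cycle 18: - // r0:1,r1:Mul1,r2:21,r3:4
cycle 19: CDB Mul1=21 // r0:1,r1:21,r2:21,r3:4

STATUS = VALUE 21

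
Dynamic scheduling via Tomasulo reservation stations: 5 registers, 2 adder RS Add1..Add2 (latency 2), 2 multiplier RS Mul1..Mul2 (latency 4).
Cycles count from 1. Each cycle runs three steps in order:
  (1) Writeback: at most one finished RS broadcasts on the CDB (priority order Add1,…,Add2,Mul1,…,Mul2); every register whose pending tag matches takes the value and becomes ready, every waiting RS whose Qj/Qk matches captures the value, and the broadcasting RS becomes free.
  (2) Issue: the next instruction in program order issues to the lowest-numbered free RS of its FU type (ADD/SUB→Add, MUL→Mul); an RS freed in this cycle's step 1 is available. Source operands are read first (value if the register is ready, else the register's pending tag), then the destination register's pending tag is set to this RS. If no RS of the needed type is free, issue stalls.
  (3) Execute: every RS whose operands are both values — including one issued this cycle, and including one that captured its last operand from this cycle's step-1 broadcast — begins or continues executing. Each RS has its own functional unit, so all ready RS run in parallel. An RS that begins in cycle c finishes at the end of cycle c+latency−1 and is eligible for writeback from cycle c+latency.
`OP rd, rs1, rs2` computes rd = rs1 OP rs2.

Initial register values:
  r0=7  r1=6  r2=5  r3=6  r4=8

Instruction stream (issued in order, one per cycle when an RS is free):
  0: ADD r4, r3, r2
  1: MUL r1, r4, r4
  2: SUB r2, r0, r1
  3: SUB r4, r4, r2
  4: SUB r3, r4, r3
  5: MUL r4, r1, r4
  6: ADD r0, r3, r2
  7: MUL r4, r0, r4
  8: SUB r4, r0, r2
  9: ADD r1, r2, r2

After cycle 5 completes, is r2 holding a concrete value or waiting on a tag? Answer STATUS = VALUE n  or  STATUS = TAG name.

c1: issue ADD r4<-Add1 | r0:7,r1:6,r2:5,r3:6,r4:Add1
c2: issue MUL r1<-Mul1 | r0:7,r1:Mul1,r2:5,r3:6,r4:Add1
c3: CDB Add1=11; issue SUB r2<-Add1 | r0:7,r1:Mul1,r2:Add1,r3:6,r4:11
c4: issue SUB r4<-Add2 | r0:7,r1:Mul1,r2:Add1,r3:6,r4:Add2
c5: stall | r0:7,r1:Mul1,r2:Add1,r3:6,r4:Add2

STATUS = TAG Add1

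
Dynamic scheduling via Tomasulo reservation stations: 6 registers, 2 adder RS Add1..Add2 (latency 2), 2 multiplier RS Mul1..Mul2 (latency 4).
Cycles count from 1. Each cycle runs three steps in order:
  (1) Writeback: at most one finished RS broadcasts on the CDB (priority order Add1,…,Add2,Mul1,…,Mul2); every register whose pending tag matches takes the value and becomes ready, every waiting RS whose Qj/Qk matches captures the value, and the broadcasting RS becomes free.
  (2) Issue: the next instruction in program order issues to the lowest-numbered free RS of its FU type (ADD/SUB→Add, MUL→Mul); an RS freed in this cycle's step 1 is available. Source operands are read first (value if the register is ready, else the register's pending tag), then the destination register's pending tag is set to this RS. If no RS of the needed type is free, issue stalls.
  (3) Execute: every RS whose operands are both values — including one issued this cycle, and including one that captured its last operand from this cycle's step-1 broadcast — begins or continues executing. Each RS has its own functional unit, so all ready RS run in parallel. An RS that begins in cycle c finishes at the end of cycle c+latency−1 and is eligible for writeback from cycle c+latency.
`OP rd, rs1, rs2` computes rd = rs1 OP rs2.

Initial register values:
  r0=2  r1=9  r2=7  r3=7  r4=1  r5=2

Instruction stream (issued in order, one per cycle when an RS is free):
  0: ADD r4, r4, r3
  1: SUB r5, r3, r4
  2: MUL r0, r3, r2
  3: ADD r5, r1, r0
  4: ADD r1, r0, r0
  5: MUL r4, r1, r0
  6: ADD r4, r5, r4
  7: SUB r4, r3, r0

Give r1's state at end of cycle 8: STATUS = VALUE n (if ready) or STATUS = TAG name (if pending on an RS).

cycle 1: issue ADD r4<-Add1 // r0:2,r1:9,r2:7,r3:7,r4:Add1,r5:2
cycle 2: issue SUB r5<-Add2 // r0:2,r1:9,r2:7,r3:7,r4:Add1,r5:Add2
cycle 3: CDB Add1=8; issue MUL r0<-Mul1 // r0:Mul1,r1:9,r2:7,r3:7,r4:8,r5:Add2
cycle 4: issue ADD r5<-Add1 // r0:Mul1,r1:9,r2:7,r3:7,r4:8,r5:Add1
cycle 5: CDB Add2=-1; issue ADD r1<-Add2 // r0:Mul1,r1:Add2,r2:7,r3:7,r4:8,r5:Add1
cycle 6: issue MUL r4<-Mul2 // r0:Mul1,r1:Add2,r2:7,r3:7,r4:Mul2,r5:Add1
cycle 7: CDB Mul1=49; stall // r0:49,r1:Add2,r2:7,r3:7,r4:Mul2,r5:Add1
cycle 8: stall // r0:49,r1:Add2,r2:7,r3:7,r4:Mul2,r5:Add1

STATUS = TAG Add2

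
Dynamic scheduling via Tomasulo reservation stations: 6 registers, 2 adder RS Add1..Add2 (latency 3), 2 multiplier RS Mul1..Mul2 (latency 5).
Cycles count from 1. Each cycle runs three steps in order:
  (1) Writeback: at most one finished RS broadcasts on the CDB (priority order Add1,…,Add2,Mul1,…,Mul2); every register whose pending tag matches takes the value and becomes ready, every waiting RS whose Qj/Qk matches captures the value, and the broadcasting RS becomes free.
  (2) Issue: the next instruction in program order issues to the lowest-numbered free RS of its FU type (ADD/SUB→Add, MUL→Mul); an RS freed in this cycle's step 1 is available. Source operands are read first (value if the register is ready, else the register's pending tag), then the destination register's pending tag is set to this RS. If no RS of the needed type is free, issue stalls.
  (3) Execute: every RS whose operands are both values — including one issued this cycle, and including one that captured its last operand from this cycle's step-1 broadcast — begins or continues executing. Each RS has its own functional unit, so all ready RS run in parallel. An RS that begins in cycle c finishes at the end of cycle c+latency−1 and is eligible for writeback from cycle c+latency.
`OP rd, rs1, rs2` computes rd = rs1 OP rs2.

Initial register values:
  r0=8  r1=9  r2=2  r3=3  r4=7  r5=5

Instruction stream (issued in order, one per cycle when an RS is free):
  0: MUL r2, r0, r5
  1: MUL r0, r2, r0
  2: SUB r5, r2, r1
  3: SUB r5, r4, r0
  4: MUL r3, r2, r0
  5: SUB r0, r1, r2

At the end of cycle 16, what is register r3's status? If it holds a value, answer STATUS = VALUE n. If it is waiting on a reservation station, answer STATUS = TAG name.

STATUS = VALUE 12800

cycle 1: issue MUL r2<-Mul1 // r0:8,r1:9,r2:Mul1,r3:3,r4:7,r5:5
cycle 2: issue MUL r0<-Mul2 // r0:Mul2,r1:9,r2:Mul1,r3:3,r4:7,r5:5
cycle 3: issue SUB r5<-Add1 // r0:Mul2,r1:9,r2:Mul1,r3:3,r4:7,r5:Add1
cycle 4: issue SUB r5<-Add2 // r0:Mul2,r1:9,r2:Mul1,r3:3,r4:7,r5:Add2
cycle 5: stall // r0:Mul2,r1:9,r2:Mul1,r3:3,r4:7,r5:Add2
cycle 6: CDB Mul1=40; issue MUL r3<-Mul1 // r0:Mul2,r1:9,r2:40,r3:Mul1,r4:7,r5:Add2
cycle 7: stall // r0:Mul2,r1:9,r2:40,r3:Mul1,r4:7,r5:Add2
cycle 8: stall // r0:Mul2,r1:9,r2:40,r3:Mul1,r4:7,r5:Add2
cycle 9: CDB Add1=31; issue SUB r0<-Add1 // r0:Add1,r1:9,r2:40,r3:Mul1,r4:7,r5:Add2
cycle 10: - // r0:Add1,r1:9,r2:40,r3:Mul1,r4:7,r5:Add2
cycle 11: CDB Mul2=320 // r0:Add1,r1:9,r2:40,r3:Mul1,r4:7,r5:Add2
cycle 12: CDB Add1=-31 // r0:-31,r1:9,r2:40,r3:Mul1,r4:7,r5:Add2
cycle 13: - // r0:-31,r1:9,r2:40,r3:Mul1,r4:7,r5:Add2
cycle 14: CDB Add2=-313 // r0:-31,r1:9,r2:40,r3:Mul1,r4:7,r5:-313
cycle 15: - // r0:-31,r1:9,r2:40,r3:Mul1,r4:7,r5:-313
cycle 16: CDB Mul1=12800 // r0:-31,r1:9,r2:40,r3:12800,r4:7,r5:-313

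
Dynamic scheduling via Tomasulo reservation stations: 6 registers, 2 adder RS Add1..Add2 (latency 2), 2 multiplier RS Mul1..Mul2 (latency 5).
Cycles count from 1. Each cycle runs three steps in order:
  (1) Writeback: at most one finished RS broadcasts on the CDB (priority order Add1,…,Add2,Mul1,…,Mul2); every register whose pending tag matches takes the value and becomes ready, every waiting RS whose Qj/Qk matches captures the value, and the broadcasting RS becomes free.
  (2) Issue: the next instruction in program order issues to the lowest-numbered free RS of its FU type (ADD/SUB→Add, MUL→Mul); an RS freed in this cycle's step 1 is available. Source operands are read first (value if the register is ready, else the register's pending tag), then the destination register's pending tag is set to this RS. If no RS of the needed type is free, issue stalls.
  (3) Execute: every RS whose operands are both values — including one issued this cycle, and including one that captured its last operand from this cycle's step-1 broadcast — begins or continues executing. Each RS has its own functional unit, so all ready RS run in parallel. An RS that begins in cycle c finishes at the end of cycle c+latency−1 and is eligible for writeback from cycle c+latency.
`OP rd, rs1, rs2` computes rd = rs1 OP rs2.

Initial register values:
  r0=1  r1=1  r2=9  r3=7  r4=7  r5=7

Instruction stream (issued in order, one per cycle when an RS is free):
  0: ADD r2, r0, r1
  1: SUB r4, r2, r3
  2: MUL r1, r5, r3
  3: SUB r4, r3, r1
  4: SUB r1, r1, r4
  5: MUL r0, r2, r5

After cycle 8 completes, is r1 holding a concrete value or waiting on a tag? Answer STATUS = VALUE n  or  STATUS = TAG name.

cycle 1: issue ADD r2<-Add1 // r0:1,r1:1,r2:Add1,r3:7,r4:7,r5:7
cycle 2: issue SUB r4<-Add2 // r0:1,r1:1,r2:Add1,r3:7,r4:Add2,r5:7
cycle 3: CDB Add1=2; issue MUL r1<-Mul1 // r0:1,r1:Mul1,r2:2,r3:7,r4:Add2,r5:7
cycle 4: issue SUB r4<-Add1 // r0:1,r1:Mul1,r2:2,r3:7,r4:Add1,r5:7
cycle 5: CDB Add2=-5; issue SUB r1<-Add2 // r0:1,r1:Add2,r2:2,r3:7,r4:Add1,r5:7
cycle 6: issue MUL r0<-Mul2 // r0:Mul2,r1:Add2,r2:2,r3:7,r4:Add1,r5:7
cycle 7: - // r0:Mul2,r1:Add2,r2:2,r3:7,r4:Add1,r5:7
cycle 8: CDB Mul1=49 // r0:Mul2,r1:Add2,r2:2,r3:7,r4:Add1,r5:7

STATUS = TAG Add2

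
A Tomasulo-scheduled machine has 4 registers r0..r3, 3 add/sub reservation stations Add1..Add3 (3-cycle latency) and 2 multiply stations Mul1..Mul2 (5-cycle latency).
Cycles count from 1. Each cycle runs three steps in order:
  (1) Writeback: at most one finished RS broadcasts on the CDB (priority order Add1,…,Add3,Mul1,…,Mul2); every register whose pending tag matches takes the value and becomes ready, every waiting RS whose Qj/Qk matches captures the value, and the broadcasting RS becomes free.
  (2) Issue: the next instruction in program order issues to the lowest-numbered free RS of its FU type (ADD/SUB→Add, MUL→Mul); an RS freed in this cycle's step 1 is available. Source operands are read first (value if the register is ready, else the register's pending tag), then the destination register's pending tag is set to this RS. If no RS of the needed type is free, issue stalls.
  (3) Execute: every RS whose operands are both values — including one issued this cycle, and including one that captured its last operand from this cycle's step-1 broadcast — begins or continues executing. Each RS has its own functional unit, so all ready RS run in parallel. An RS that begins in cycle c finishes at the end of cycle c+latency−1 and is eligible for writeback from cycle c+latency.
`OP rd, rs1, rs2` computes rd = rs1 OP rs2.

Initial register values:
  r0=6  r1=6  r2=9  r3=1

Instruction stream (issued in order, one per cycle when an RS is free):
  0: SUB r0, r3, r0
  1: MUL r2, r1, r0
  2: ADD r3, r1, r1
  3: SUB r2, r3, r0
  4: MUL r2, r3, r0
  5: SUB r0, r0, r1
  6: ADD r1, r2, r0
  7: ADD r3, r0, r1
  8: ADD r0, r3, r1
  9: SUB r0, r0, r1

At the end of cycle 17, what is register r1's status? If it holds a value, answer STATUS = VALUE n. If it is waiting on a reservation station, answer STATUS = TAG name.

c1: issue SUB r0<-Add1 | r0:Add1,r1:6,r2:9,r3:1
c2: issue MUL r2<-Mul1 | r0:Add1,r1:6,r2:Mul1,r3:1
c3: issue ADD r3<-Add2 | r0:Add1,r1:6,r2:Mul1,r3:Add2
c4: CDB Add1=-5; issue SUB r2<-Add1 | r0:-5,r1:6,r2:Add1,r3:Add2
c5: issue MUL r2<-Mul2 | r0:-5,r1:6,r2:Mul2,r3:Add2
c6: CDB Add2=12; issue SUB r0<-Add2 | r0:Add2,r1:6,r2:Mul2,r3:12
c7: issue ADD r1<-Add3 | r0:Add2,r1:Add3,r2:Mul2,r3:12
c8: stall | r0:Add2,r1:Add3,r2:Mul2,r3:12
c9: CDB Add1=17; issue ADD r3<-Add1 | r0:Add2,r1:Add3,r2:Mul2,r3:Add1
c10: CDB Add2=-11; issue ADD r0<-Add2 | r0:Add2,r1:Add3,r2:Mul2,r3:Add1
c11: CDB Mul1=-30; stall | r0:Add2,r1:Add3,r2:Mul2,r3:Add1
c12: CDB Mul2=-60; stall | r0:Add2,r1:Add3,r2:-60,r3:Add1
c13: stall | r0:Add2,r1:Add3,r2:-60,r3:Add1
c14: stall | r0:Add2,r1:Add3,r2:-60,r3:Add1
c15: CDB Add3=-71; issue SUB r0<-Add3 | r0:Add3,r1:-71,r2:-60,r3:Add1
c16: - | r0:Add3,r1:-71,r2:-60,r3:Add1
c17: - | r0:Add3,r1:-71,r2:-60,r3:Add1

STATUS = VALUE -71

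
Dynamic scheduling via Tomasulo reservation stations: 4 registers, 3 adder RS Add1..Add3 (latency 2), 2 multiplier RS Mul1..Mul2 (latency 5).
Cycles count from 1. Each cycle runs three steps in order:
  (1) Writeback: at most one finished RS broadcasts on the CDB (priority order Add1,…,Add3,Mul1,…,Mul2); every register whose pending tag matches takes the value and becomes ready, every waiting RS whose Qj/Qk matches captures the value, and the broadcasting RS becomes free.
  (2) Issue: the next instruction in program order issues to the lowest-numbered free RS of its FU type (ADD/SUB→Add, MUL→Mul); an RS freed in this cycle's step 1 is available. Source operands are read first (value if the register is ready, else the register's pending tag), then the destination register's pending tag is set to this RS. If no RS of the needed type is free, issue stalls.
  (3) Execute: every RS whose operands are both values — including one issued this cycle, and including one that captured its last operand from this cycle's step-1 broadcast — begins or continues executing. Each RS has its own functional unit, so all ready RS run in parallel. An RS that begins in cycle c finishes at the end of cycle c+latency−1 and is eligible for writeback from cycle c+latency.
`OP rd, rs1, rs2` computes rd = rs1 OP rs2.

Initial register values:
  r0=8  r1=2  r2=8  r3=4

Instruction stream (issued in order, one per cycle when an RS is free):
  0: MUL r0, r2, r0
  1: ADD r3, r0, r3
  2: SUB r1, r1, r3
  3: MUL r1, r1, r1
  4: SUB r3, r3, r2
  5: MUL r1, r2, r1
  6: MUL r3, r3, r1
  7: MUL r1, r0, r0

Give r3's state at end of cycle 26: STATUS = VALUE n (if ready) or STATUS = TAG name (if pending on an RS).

STATUS = VALUE 2090880

c1: issue MUL r0<-Mul1 | r0:Mul1,r1:2,r2:8,r3:4
c2: issue ADD r3<-Add1 | r0:Mul1,r1:2,r2:8,r3:Add1
c3: issue SUB r1<-Add2 | r0:Mul1,r1:Add2,r2:8,r3:Add1
c4: issue MUL r1<-Mul2 | r0:Mul1,r1:Mul2,r2:8,r3:Add1
c5: issue SUB r3<-Add3 | r0:Mul1,r1:Mul2,r2:8,r3:Add3
c6: CDB Mul1=64; issue MUL r1<-Mul1 | r0:64,r1:Mul1,r2:8,r3:Add3
c7: stall | r0:64,r1:Mul1,r2:8,r3:Add3
c8: CDB Add1=68; stall | r0:64,r1:Mul1,r2:8,r3:Add3
c9: stall | r0:64,r1:Mul1,r2:8,r3:Add3
c10: CDB Add2=-66; stall | r0:64,r1:Mul1,r2:8,r3:Add3
c11: CDB Add3=60; stall | r0:64,r1:Mul1,r2:8,r3:60
c12: stall | r0:64,r1:Mul1,r2:8,r3:60
c13: stall | r0:64,r1:Mul1,r2:8,r3:60
c14: stall | r0:64,r1:Mul1,r2:8,r3:60
c15: CDB Mul2=4356; issue MUL r3<-Mul2 | r0:64,r1:Mul1,r2:8,r3:Mul2
c16: stall | r0:64,r1:Mul1,r2:8,r3:Mul2
c17: stall | r0:64,r1:Mul1,r2:8,r3:Mul2
c18: stall | r0:64,r1:Mul1,r2:8,r3:Mul2
c19: stall | r0:64,r1:Mul1,r2:8,r3:Mul2
c20: CDB Mul1=34848; issue MUL r1<-Mul1 | r0:64,r1:Mul1,r2:8,r3:Mul2
c21: - | r0:64,r1:Mul1,r2:8,r3:Mul2
c22: - | r0:64,r1:Mul1,r2:8,r3:Mul2
c23: - | r0:64,r1:Mul1,r2:8,r3:Mul2
c24: - | r0:64,r1:Mul1,r2:8,r3:Mul2
c25: CDB Mul1=4096 | r0:64,r1:4096,r2:8,r3:Mul2
c26: CDB Mul2=2090880 | r0:64,r1:4096,r2:8,r3:2090880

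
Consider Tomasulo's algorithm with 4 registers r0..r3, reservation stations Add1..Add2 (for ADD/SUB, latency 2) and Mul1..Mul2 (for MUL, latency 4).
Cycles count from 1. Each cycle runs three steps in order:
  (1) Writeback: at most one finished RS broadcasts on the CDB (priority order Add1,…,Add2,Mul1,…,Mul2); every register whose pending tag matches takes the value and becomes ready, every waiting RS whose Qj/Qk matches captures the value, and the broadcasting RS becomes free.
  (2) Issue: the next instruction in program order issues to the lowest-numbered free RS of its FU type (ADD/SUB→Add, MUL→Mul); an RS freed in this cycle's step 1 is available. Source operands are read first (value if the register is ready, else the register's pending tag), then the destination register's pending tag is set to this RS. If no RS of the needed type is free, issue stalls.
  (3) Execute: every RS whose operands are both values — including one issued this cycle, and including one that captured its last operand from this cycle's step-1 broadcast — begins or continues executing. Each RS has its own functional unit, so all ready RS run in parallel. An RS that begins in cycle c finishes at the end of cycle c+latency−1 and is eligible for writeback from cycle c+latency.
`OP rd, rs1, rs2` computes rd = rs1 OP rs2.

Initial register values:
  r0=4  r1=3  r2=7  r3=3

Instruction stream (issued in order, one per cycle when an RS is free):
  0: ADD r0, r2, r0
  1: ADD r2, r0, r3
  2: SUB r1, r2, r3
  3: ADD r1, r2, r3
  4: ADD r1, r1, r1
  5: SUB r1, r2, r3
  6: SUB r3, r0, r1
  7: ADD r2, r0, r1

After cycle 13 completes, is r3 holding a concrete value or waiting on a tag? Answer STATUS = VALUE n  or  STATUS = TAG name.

STATUS = VALUE 0

  c1: issue ADD r0<-Add1  regs: r0:Add1,r1:3,r2:7,r3:3
  c2: issue ADD r2<-Add2  regs: r0:Add1,r1:3,r2:Add2,r3:3
  c3: CDB Add1=11; issue SUB r1<-Add1  regs: r0:11,r1:Add1,r2:Add2,r3:3
  c4: stall  regs: r0:11,r1:Add1,r2:Add2,r3:3
  c5: CDB Add2=14; issue ADD r1<-Add2  regs: r0:11,r1:Add2,r2:14,r3:3
  c6: stall  regs: r0:11,r1:Add2,r2:14,r3:3
  c7: CDB Add1=11; issue ADD r1<-Add1  regs: r0:11,r1:Add1,r2:14,r3:3
  c8: CDB Add2=17; issue SUB r1<-Add2  regs: r0:11,r1:Add2,r2:14,r3:3
  c9: stall  regs: r0:11,r1:Add2,r2:14,r3:3
  c10: CDB Add1=34; issue SUB r3<-Add1  regs: r0:11,r1:Add2,r2:14,r3:Add1
  c11: CDB Add2=11; issue ADD r2<-Add2  regs: r0:11,r1:11,r2:Add2,r3:Add1
  c12: -  regs: r0:11,r1:11,r2:Add2,r3:Add1
  c13: CDB Add1=0  regs: r0:11,r1:11,r2:Add2,r3:0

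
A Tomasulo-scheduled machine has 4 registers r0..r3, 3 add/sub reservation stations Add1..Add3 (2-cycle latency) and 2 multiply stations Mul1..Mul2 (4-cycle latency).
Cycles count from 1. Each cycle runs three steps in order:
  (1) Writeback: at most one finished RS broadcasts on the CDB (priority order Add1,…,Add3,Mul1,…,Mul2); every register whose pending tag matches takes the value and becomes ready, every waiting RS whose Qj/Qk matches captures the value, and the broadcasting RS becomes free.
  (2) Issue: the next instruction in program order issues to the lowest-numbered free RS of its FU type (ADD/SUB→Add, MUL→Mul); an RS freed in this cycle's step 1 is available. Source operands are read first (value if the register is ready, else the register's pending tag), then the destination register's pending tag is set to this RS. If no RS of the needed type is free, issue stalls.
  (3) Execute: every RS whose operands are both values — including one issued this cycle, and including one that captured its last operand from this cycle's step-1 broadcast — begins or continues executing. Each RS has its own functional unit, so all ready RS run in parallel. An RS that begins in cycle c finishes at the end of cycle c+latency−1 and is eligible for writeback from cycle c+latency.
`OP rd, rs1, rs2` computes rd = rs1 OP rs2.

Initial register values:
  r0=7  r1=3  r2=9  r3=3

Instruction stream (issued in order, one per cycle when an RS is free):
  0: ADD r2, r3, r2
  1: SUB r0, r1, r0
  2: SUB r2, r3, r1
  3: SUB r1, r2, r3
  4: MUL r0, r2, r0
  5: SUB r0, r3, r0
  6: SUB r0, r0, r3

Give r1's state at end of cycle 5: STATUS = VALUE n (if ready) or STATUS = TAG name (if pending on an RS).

cycle 1: issue ADD r2<-Add1 // r0:7,r1:3,r2:Add1,r3:3
cycle 2: issue SUB r0<-Add2 // r0:Add2,r1:3,r2:Add1,r3:3
cycle 3: CDB Add1=12; issue SUB r2<-Add1 // r0:Add2,r1:3,r2:Add1,r3:3
cycle 4: CDB Add2=-4; issue SUB r1<-Add2 // r0:-4,r1:Add2,r2:Add1,r3:3
cycle 5: CDB Add1=0; issue MUL r0<-Mul1 // r0:Mul1,r1:Add2,r2:0,r3:3

STATUS = TAG Add2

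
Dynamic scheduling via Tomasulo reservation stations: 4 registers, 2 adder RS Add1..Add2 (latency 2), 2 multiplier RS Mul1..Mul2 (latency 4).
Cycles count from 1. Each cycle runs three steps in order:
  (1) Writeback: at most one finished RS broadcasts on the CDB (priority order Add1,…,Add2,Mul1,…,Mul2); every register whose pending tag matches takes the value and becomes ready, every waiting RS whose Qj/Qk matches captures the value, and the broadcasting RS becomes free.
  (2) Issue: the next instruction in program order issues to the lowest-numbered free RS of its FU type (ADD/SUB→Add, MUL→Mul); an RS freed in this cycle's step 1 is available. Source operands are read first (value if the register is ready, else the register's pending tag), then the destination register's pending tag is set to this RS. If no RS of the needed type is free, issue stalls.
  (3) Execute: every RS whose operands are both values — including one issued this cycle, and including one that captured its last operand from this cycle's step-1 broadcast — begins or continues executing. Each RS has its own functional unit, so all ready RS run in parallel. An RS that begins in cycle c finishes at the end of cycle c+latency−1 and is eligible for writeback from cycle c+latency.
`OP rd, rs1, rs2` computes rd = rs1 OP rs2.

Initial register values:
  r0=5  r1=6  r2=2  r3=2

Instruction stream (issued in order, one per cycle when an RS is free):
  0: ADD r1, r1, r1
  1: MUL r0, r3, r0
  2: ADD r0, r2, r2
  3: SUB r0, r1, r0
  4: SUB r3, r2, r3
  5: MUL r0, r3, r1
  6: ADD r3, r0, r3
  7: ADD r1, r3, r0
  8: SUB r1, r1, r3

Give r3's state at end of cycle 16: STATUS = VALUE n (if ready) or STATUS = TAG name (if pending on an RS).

STATUS = VALUE 0

  c1: issue ADD r1<-Add1  regs: r0:5,r1:Add1,r2:2,r3:2
  c2: issue MUL r0<-Mul1  regs: r0:Mul1,r1:Add1,r2:2,r3:2
  c3: CDB Add1=12; issue ADD r0<-Add1  regs: r0:Add1,r1:12,r2:2,r3:2
  c4: issue SUB r0<-Add2  regs: r0:Add2,r1:12,r2:2,r3:2
  c5: CDB Add1=4; issue SUB r3<-Add1  regs: r0:Add2,r1:12,r2:2,r3:Add1
  c6: CDB Mul1=10; issue MUL r0<-Mul1  regs: r0:Mul1,r1:12,r2:2,r3:Add1
  c7: CDB Add1=0; issue ADD r3<-Add1  regs: r0:Mul1,r1:12,r2:2,r3:Add1
  c8: CDB Add2=8; issue ADD r1<-Add2  regs: r0:Mul1,r1:Add2,r2:2,r3:Add1
  c9: stall  regs: r0:Mul1,r1:Add2,r2:2,r3:Add1
  c10: stall  regs: r0:Mul1,r1:Add2,r2:2,r3:Add1
  c11: CDB Mul1=0; stall  regs: r0:0,r1:Add2,r2:2,r3:Add1
  c12: stall  regs: r0:0,r1:Add2,r2:2,r3:Add1
  c13: CDB Add1=0; issue SUB r1<-Add1  regs: r0:0,r1:Add1,r2:2,r3:0
  c14: -  regs: r0:0,r1:Add1,r2:2,r3:0
  c15: CDB Add2=0  regs: r0:0,r1:Add1,r2:2,r3:0
  c16: -  regs: r0:0,r1:Add1,r2:2,r3:0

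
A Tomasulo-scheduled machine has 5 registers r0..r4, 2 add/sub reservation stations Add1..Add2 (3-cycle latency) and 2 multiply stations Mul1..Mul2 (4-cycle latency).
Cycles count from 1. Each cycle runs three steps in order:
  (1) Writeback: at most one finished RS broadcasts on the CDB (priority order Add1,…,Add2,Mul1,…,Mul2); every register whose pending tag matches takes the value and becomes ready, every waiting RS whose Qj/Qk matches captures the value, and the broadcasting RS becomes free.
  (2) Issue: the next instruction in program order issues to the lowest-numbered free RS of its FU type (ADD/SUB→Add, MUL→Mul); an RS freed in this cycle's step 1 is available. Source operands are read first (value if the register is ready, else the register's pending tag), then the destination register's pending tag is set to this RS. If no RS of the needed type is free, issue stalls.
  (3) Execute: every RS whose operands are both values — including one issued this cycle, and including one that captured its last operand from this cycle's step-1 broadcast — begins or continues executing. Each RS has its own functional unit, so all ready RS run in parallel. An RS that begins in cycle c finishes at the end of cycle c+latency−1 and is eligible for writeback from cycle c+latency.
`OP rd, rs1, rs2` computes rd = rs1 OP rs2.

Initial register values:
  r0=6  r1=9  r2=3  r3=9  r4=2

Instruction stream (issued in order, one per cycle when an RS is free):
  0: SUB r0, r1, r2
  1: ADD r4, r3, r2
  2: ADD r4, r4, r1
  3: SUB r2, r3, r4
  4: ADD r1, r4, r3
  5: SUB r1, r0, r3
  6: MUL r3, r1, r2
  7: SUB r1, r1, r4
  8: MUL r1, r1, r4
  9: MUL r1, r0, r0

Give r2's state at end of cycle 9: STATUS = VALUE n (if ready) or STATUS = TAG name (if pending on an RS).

  c1: issue SUB r0<-Add1  regs: r0:Add1,r1:9,r2:3,r3:9,r4:2
  c2: issue ADD r4<-Add2  regs: r0:Add1,r1:9,r2:3,r3:9,r4:Add2
  c3: stall  regs: r0:Add1,r1:9,r2:3,r3:9,r4:Add2
  c4: CDB Add1=6; issue ADD r4<-Add1  regs: r0:6,r1:9,r2:3,r3:9,r4:Add1
  c5: CDB Add2=12; issue SUB r2<-Add2  regs: r0:6,r1:9,r2:Add2,r3:9,r4:Add1
  c6: stall  regs: r0:6,r1:9,r2:Add2,r3:9,r4:Add1
  c7: stall  regs: r0:6,r1:9,r2:Add2,r3:9,r4:Add1
  c8: CDB Add1=21; issue ADD r1<-Add1  regs: r0:6,r1:Add1,r2:Add2,r3:9,r4:21
  c9: stall  regs: r0:6,r1:Add1,r2:Add2,r3:9,r4:21

STATUS = TAG Add2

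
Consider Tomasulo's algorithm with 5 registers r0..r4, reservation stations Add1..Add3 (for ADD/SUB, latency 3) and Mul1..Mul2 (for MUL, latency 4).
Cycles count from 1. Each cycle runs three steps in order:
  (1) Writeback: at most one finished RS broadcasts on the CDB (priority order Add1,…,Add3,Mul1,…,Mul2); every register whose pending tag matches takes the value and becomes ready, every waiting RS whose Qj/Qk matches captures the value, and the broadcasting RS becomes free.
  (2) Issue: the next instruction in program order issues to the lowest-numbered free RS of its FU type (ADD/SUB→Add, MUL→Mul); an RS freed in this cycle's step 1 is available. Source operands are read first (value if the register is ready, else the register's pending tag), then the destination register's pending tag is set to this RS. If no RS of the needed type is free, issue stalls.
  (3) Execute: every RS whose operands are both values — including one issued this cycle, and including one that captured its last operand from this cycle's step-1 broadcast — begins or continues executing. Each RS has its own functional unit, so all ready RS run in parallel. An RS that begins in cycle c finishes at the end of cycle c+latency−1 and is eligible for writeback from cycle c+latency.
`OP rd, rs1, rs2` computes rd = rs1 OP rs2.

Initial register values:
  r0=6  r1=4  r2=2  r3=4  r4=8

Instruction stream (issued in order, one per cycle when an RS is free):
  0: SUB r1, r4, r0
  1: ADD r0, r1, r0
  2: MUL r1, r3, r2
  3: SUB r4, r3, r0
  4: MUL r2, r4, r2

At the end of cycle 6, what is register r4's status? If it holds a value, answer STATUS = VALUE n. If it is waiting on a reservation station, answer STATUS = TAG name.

cycle 1: issue SUB r1<-Add1 // r0:6,r1:Add1,r2:2,r3:4,r4:8
cycle 2: issue ADD r0<-Add2 // r0:Add2,r1:Add1,r2:2,r3:4,r4:8
cycle 3: issue MUL r1<-Mul1 // r0:Add2,r1:Mul1,r2:2,r3:4,r4:8
cycle 4: CDB Add1=2; issue SUB r4<-Add1 // r0:Add2,r1:Mul1,r2:2,r3:4,r4:Add1
cycle 5: issue MUL r2<-Mul2 // r0:Add2,r1:Mul1,r2:Mul2,r3:4,r4:Add1
cycle 6: - // r0:Add2,r1:Mul1,r2:Mul2,r3:4,r4:Add1

STATUS = TAG Add1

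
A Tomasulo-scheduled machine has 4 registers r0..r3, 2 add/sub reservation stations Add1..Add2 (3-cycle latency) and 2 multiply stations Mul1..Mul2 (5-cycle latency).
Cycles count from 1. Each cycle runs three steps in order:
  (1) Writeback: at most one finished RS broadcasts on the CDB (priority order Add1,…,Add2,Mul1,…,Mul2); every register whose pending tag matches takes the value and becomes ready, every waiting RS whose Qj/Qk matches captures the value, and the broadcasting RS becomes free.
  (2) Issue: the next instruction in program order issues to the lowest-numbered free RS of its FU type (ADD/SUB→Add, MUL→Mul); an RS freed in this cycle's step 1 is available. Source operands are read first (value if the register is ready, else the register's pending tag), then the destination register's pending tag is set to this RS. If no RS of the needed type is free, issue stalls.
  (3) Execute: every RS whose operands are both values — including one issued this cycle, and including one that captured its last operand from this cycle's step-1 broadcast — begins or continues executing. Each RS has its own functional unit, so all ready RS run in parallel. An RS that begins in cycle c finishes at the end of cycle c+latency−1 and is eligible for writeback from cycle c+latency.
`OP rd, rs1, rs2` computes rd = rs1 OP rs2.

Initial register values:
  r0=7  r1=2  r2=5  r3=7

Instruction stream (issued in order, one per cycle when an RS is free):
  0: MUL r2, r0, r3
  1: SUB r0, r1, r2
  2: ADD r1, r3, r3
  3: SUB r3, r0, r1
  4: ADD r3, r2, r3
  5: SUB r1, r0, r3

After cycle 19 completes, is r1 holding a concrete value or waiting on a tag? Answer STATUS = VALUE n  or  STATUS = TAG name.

STATUS = VALUE -35

c1: issue MUL r2<-Mul1 | r0:7,r1:2,r2:Mul1,r3:7
c2: issue SUB r0<-Add1 | r0:Add1,r1:2,r2:Mul1,r3:7
c3: issue ADD r1<-Add2 | r0:Add1,r1:Add2,r2:Mul1,r3:7
c4: stall | r0:Add1,r1:Add2,r2:Mul1,r3:7
c5: stall | r0:Add1,r1:Add2,r2:Mul1,r3:7
c6: CDB Add2=14; issue SUB r3<-Add2 | r0:Add1,r1:14,r2:Mul1,r3:Add2
c7: CDB Mul1=49; stall | r0:Add1,r1:14,r2:49,r3:Add2
c8: stall | r0:Add1,r1:14,r2:49,r3:Add2
c9: stall | r0:Add1,r1:14,r2:49,r3:Add2
c10: CDB Add1=-47; issue ADD r3<-Add1 | r0:-47,r1:14,r2:49,r3:Add1
c11: stall | r0:-47,r1:14,r2:49,r3:Add1
c12: stall | r0:-47,r1:14,r2:49,r3:Add1
c13: CDB Add2=-61; issue SUB r1<-Add2 | r0:-47,r1:Add2,r2:49,r3:Add1
c14: - | r0:-47,r1:Add2,r2:49,r3:Add1
c15: - | r0:-47,r1:Add2,r2:49,r3:Add1
c16: CDB Add1=-12 | r0:-47,r1:Add2,r2:49,r3:-12
c17: - | r0:-47,r1:Add2,r2:49,r3:-12
c18: - | r0:-47,r1:Add2,r2:49,r3:-12
c19: CDB Add2=-35 | r0:-47,r1:-35,r2:49,r3:-12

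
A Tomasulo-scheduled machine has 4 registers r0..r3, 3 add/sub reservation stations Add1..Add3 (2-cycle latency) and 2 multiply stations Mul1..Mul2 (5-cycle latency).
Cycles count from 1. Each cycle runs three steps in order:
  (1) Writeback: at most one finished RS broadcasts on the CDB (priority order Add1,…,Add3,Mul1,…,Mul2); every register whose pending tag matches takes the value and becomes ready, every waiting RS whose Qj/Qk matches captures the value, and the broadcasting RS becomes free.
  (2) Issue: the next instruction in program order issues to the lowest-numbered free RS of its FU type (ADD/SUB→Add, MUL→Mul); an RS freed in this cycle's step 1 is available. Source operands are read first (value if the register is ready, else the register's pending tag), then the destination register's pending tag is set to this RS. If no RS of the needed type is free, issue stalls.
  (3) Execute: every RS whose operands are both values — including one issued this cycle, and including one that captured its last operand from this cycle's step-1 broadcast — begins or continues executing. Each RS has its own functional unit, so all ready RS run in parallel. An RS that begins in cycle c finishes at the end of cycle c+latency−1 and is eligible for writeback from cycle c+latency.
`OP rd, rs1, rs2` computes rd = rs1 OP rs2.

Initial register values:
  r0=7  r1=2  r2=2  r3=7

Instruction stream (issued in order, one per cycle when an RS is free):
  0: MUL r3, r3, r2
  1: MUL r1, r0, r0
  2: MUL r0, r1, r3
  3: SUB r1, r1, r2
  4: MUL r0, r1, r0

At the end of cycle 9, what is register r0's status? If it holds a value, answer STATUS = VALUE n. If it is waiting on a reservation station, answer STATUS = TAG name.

STATUS = TAG Mul2

cycle 1: issue MUL r3<-Mul1 // r0:7,r1:2,r2:2,r3:Mul1
cycle 2: issue MUL r1<-Mul2 // r0:7,r1:Mul2,r2:2,r3:Mul1
cycle 3: stall // r0:7,r1:Mul2,r2:2,r3:Mul1
cycle 4: stall // r0:7,r1:Mul2,r2:2,r3:Mul1
cycle 5: stall // r0:7,r1:Mul2,r2:2,r3:Mul1
cycle 6: CDB Mul1=14; issue MUL r0<-Mul1 // r0:Mul1,r1:Mul2,r2:2,r3:14
cycle 7: CDB Mul2=49; issue SUB r1<-Add1 // r0:Mul1,r1:Add1,r2:2,r3:14
cycle 8: issue MUL r0<-Mul2 // r0:Mul2,r1:Add1,r2:2,r3:14
cycle 9: CDB Add1=47 // r0:Mul2,r1:47,r2:2,r3:14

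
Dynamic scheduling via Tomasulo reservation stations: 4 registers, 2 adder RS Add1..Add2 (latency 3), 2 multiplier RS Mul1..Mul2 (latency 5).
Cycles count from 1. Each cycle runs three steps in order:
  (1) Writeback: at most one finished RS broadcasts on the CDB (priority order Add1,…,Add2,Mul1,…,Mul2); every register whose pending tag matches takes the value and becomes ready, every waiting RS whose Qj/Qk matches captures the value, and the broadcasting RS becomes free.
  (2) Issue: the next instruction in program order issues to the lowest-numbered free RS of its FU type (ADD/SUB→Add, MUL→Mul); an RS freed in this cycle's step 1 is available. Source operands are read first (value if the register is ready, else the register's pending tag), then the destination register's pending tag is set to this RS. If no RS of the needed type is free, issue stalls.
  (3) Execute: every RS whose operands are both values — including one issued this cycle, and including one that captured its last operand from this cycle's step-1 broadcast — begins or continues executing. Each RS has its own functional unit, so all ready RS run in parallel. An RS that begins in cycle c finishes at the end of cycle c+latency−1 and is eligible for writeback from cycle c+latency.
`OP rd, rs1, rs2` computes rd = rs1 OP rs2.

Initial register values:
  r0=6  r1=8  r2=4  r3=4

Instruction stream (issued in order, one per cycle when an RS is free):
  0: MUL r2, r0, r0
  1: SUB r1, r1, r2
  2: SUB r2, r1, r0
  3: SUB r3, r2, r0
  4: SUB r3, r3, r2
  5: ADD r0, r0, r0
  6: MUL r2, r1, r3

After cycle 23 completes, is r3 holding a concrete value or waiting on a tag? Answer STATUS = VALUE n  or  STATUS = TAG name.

STATUS = VALUE -6

c1: issue MUL r2<-Mul1 | r0:6,r1:8,r2:Mul1,r3:4
c2: issue SUB r1<-Add1 | r0:6,r1:Add1,r2:Mul1,r3:4
c3: issue SUB r2<-Add2 | r0:6,r1:Add1,r2:Add2,r3:4
c4: stall | r0:6,r1:Add1,r2:Add2,r3:4
c5: stall | r0:6,r1:Add1,r2:Add2,r3:4
c6: CDB Mul1=36; stall | r0:6,r1:Add1,r2:Add2,r3:4
c7: stall | r0:6,r1:Add1,r2:Add2,r3:4
c8: stall | r0:6,r1:Add1,r2:Add2,r3:4
c9: CDB Add1=-28; issue SUB r3<-Add1 | r0:6,r1:-28,r2:Add2,r3:Add1
c10: stall | r0:6,r1:-28,r2:Add2,r3:Add1
c11: stall | r0:6,r1:-28,r2:Add2,r3:Add1
c12: CDB Add2=-34; issue SUB r3<-Add2 | r0:6,r1:-28,r2:-34,r3:Add2
c13: stall | r0:6,r1:-28,r2:-34,r3:Add2
c14: stall | r0:6,r1:-28,r2:-34,r3:Add2
c15: CDB Add1=-40; issue ADD r0<-Add1 | r0:Add1,r1:-28,r2:-34,r3:Add2
c16: issue MUL r2<-Mul1 | r0:Add1,r1:-28,r2:Mul1,r3:Add2
c17: - | r0:Add1,r1:-28,r2:Mul1,r3:Add2
c18: CDB Add1=12 | r0:12,r1:-28,r2:Mul1,r3:Add2
c19: CDB Add2=-6 | r0:12,r1:-28,r2:Mul1,r3:-6
c20: - | r0:12,r1:-28,r2:Mul1,r3:-6
c21: - | r0:12,r1:-28,r2:Mul1,r3:-6
c22: - | r0:12,r1:-28,r2:Mul1,r3:-6
c23: - | r0:12,r1:-28,r2:Mul1,r3:-6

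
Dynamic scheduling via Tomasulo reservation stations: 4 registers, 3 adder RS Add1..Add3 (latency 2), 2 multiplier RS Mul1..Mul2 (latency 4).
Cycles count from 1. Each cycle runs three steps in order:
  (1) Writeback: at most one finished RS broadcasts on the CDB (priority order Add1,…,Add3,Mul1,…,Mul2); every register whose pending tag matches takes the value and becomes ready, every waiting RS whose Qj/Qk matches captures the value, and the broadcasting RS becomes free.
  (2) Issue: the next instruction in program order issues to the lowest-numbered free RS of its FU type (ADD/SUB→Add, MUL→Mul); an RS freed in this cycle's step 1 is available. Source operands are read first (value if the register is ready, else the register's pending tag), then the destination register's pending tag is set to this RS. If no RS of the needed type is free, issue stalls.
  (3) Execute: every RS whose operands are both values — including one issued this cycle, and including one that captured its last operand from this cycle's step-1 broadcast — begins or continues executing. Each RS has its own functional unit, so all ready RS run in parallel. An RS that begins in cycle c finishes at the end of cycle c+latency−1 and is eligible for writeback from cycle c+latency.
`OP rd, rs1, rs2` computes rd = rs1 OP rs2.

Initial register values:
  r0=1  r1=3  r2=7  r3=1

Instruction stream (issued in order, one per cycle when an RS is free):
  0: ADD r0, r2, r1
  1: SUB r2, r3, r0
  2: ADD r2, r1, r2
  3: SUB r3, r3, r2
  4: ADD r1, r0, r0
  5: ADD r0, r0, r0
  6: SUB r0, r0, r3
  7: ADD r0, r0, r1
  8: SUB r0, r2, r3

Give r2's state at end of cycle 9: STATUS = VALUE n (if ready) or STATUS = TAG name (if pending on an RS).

  c1: issue ADD r0<-Add1  regs: r0:Add1,r1:3,r2:7,r3:1
  c2: issue SUB r2<-Add2  regs: r0:Add1,r1:3,r2:Add2,r3:1
  c3: CDB Add1=10; issue ADD r2<-Add1  regs: r0:10,r1:3,r2:Add1,r3:1
  c4: issue SUB r3<-Add3  regs: r0:10,r1:3,r2:Add1,r3:Add3
  c5: CDB Add2=-9; issue ADD r1<-Add2  regs: r0:10,r1:Add2,r2:Add1,r3:Add3
  c6: stall  regs: r0:10,r1:Add2,r2:Add1,r3:Add3
  c7: CDB Add1=-6; issue ADD r0<-Add1  regs: r0:Add1,r1:Add2,r2:-6,r3:Add3
  c8: CDB Add2=20; issue SUB r0<-Add2  regs: r0:Add2,r1:20,r2:-6,r3:Add3
  c9: CDB Add1=20; issue ADD r0<-Add1  regs: r0:Add1,r1:20,r2:-6,r3:Add3

STATUS = VALUE -6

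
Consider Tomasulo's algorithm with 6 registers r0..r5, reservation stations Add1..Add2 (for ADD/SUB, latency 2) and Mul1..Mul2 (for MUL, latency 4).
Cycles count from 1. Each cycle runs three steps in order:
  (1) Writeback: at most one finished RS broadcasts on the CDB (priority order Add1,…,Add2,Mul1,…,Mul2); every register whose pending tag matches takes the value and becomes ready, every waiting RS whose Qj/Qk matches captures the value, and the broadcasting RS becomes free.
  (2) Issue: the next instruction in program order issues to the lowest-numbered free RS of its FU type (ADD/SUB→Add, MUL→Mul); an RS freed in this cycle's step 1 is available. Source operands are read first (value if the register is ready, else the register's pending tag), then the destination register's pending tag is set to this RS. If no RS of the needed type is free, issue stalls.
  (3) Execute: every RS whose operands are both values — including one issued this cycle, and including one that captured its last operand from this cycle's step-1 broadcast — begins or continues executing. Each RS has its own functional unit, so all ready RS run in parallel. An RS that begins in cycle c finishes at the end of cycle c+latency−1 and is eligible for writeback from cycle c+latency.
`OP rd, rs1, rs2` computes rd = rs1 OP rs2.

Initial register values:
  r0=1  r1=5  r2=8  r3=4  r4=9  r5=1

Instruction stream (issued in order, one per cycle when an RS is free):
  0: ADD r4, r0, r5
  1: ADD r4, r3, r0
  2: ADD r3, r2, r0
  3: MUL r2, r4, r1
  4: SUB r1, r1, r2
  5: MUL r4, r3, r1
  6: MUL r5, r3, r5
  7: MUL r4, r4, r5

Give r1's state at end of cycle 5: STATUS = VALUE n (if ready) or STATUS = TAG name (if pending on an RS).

STATUS = TAG Add1

  c1: issue ADD r4<-Add1  regs: r0:1,r1:5,r2:8,r3:4,r4:Add1,r5:1
  c2: issue ADD r4<-Add2  regs: r0:1,r1:5,r2:8,r3:4,r4:Add2,r5:1
  c3: CDB Add1=2; issue ADD r3<-Add1  regs: r0:1,r1:5,r2:8,r3:Add1,r4:Add2,r5:1
  c4: CDB Add2=5; issue MUL r2<-Mul1  regs: r0:1,r1:5,r2:Mul1,r3:Add1,r4:5,r5:1
  c5: CDB Add1=9; issue SUB r1<-Add1  regs: r0:1,r1:Add1,r2:Mul1,r3:9,r4:5,r5:1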